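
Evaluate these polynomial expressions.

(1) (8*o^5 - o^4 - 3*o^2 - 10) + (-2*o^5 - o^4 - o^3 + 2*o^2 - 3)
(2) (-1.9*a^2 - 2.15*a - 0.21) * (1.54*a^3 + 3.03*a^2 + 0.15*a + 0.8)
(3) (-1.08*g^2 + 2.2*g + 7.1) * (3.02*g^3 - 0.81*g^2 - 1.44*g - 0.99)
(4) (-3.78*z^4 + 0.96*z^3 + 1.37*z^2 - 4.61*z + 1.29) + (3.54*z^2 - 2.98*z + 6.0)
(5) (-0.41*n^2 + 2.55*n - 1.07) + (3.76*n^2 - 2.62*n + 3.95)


(1) = 6*o^5 - 2*o^4 - o^3 - o^2 - 13
(2) = -2.926*a^5 - 9.068*a^4 - 7.1229*a^3 - 2.4788*a^2 - 1.7515*a - 0.168
(3) = -3.2616*g^5 + 7.5188*g^4 + 21.2152*g^3 - 7.8498*g^2 - 12.402*g - 7.029
(4) = -3.78*z^4 + 0.96*z^3 + 4.91*z^2 - 7.59*z + 7.29
(5) = 3.35*n^2 - 0.07*n + 2.88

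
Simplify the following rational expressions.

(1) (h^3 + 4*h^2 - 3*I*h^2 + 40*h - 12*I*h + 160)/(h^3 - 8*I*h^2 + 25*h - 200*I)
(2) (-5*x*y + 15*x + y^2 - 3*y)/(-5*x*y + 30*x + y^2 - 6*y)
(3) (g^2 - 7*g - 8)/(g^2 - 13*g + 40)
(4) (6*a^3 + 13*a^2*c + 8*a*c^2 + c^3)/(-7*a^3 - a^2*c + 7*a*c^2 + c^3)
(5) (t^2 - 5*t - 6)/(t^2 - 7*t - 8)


(1) = (h + 4)/(h - 5*I)
(2) = (y - 3)/(y - 6)
(3) = (g + 1)/(g - 5)
(4) = (-6*a^2 - 7*a*c - c^2)/(7*a^2 - 6*a*c - c^2)
(5) = (t - 6)/(t - 8)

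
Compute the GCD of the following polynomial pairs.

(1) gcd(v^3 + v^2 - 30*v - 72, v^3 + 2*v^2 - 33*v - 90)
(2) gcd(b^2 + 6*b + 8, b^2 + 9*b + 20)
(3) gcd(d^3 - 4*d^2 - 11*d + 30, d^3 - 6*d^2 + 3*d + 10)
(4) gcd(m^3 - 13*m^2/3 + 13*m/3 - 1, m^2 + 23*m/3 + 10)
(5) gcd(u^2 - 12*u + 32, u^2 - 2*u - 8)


(1) = v^2 - 3*v - 18
(2) = gcd((b + 2)*(b + 4), (b + 4)*(b + 5)) = b + 4
(3) = gcd((d - 5)*(d - 2)*(d + 3), (d - 5)*(d - 2)*(d + 1)) = d^2 - 7*d + 10
(4) = 1
(5) = u - 4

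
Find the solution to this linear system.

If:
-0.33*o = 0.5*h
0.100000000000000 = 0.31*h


Then:
h = 0.32
o = -0.49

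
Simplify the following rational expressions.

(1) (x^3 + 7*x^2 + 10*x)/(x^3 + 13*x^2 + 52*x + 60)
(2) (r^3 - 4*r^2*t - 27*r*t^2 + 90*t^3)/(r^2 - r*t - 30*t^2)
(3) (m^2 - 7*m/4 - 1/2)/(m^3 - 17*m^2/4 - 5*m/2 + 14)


(1) = x/(x + 6)
(2) = r - 3*t
(3) = (4*m + 1)/(4*m^2 - 9*m - 28)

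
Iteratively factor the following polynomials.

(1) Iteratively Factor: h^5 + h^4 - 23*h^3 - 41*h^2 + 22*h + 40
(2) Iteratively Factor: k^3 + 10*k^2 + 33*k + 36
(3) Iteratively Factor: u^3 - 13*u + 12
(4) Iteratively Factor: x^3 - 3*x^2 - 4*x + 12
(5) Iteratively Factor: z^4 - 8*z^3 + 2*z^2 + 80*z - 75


(1) = (h - 1)*(h^4 + 2*h^3 - 21*h^2 - 62*h - 40) = (h - 1)*(h + 2)*(h^3 - 21*h - 20) = (h - 5)*(h - 1)*(h + 2)*(h^2 + 5*h + 4) = (h - 5)*(h - 1)*(h + 1)*(h + 2)*(h + 4)
(2) = (k + 3)*(k^2 + 7*k + 12) = (k + 3)^2*(k + 4)
(3) = (u - 1)*(u^2 + u - 12) = (u - 1)*(u + 4)*(u - 3)
(4) = (x - 2)*(x^2 - x - 6) = (x - 3)*(x - 2)*(x + 2)
(5) = (z - 5)*(z^3 - 3*z^2 - 13*z + 15) = (z - 5)*(z - 1)*(z^2 - 2*z - 15) = (z - 5)^2*(z - 1)*(z + 3)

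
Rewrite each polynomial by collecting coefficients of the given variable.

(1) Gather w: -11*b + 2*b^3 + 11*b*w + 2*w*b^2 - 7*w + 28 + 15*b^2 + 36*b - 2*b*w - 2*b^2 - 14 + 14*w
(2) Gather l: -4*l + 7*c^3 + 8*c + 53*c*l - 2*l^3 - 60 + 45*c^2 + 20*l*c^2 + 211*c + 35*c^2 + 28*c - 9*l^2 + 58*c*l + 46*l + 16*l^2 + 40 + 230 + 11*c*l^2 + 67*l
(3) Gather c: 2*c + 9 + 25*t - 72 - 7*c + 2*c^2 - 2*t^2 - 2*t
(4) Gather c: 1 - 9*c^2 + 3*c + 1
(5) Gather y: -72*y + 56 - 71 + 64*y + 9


(1) = 2*b^3 + 13*b^2 + 25*b + w*(2*b^2 + 9*b + 7) + 14
(2) = 7*c^3 + 80*c^2 + 247*c - 2*l^3 + l^2*(11*c + 7) + l*(20*c^2 + 111*c + 109) + 210
(3) = 2*c^2 - 5*c - 2*t^2 + 23*t - 63
(4) = -9*c^2 + 3*c + 2
(5) = -8*y - 6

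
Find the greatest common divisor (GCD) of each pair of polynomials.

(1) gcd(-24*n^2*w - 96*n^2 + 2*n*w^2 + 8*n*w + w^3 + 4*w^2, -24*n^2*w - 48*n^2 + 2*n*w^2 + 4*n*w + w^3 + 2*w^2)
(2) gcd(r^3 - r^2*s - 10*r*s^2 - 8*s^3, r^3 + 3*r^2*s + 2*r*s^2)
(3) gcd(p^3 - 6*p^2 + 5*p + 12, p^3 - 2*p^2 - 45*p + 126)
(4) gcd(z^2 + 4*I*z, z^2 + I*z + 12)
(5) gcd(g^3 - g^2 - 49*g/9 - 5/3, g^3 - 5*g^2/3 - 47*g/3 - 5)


(1) = gcd((-4*n + w)*(6*n + w)*(w + 4), (-4*n + w)*(6*n + w)*(w + 2)) = -24*n^2 + 2*n*w + w^2
(2) = gcd((r - 4*s)*(r + s)*(r + 2*s), r*(r + s)*(r + 2*s)) = r^2 + 3*r*s + 2*s^2
(3) = p - 3
(4) = gcd(z*(z + 4*I), (z - 3*I)*(z + 4*I)) = z + 4*I
(5) = g + 1/3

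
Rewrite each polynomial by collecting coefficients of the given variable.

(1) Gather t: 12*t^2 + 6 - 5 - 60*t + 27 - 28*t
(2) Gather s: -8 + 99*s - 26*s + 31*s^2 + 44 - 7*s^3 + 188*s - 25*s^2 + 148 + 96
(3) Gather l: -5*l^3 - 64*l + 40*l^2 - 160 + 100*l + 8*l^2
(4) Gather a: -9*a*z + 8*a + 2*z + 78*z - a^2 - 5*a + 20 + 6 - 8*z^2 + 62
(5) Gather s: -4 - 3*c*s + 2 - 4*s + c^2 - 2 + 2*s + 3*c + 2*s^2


(1) = 12*t^2 - 88*t + 28
(2) = -7*s^3 + 6*s^2 + 261*s + 280
(3) = -5*l^3 + 48*l^2 + 36*l - 160
(4) = -a^2 + a*(3 - 9*z) - 8*z^2 + 80*z + 88
(5) = c^2 + 3*c + 2*s^2 + s*(-3*c - 2) - 4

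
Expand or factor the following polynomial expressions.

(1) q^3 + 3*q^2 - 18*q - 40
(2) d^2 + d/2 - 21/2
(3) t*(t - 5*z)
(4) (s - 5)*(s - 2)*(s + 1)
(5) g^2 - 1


(1) = (q - 4)*(q + 2)*(q + 5)
(2) = (d - 3)*(d + 7/2)
(3) = t^2 - 5*t*z
(4) = s^3 - 6*s^2 + 3*s + 10
(5) = (g - 1)*(g + 1)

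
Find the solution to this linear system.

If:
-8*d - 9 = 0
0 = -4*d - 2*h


Then:
d = -9/8
h = 9/4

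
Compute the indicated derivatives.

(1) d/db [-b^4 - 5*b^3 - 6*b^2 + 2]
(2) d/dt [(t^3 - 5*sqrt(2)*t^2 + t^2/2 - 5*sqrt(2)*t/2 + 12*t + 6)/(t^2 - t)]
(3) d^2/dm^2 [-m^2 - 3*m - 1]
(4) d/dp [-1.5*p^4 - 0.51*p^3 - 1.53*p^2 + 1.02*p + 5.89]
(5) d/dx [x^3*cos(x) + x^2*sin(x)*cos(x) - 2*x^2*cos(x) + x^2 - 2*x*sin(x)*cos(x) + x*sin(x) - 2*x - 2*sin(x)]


(1) = b*(-4*b^2 - 15*b - 12)
(2) = (2*t^4 - 4*t^3 - 25*t^2 + 15*sqrt(2)*t^2 - 24*t + 12)/(2*t^2*(t^2 - 2*t + 1))
(3) = -2
(4) = -6.0*p^3 - 1.53*p^2 - 3.06*p + 1.02
(5) = -x^3*sin(x) + 2*x^2*sin(x) + 3*x^2*cos(x) + x^2*cos(2*x) + x*sin(2*x) - 3*x*cos(x) - 2*x*cos(2*x) + 2*x + sin(x) - sin(2*x) - 2*cos(x) - 2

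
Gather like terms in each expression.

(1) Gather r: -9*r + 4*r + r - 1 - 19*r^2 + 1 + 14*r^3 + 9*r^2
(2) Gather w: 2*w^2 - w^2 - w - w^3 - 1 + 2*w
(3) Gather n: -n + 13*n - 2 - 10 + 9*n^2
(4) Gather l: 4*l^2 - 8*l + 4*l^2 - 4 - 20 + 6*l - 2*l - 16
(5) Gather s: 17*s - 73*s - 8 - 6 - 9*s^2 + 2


(1) = 14*r^3 - 10*r^2 - 4*r
(2) = -w^3 + w^2 + w - 1
(3) = 9*n^2 + 12*n - 12
(4) = 8*l^2 - 4*l - 40
(5) = -9*s^2 - 56*s - 12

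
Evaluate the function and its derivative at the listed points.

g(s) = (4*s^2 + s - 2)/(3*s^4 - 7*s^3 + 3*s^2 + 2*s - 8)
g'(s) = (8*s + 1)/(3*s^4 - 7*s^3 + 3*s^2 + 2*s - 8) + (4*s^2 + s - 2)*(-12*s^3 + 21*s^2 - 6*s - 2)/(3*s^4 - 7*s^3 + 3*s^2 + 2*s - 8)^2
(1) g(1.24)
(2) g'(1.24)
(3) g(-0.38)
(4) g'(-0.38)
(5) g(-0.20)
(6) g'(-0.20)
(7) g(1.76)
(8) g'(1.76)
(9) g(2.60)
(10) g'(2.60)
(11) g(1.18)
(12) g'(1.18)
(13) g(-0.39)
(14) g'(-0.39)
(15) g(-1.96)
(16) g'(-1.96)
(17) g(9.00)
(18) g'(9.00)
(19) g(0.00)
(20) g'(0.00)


(1) = -0.75
(2) = -1.53
(3) = 0.23
(4) = 0.14
(5) = 0.25
(6) = 0.07
(7) = -2.66
(8) = -10.85
(9) = 0.88
(10) = -1.71
(11) = -0.66
(12) = -1.42
(13) = 0.23
(14) = 0.15
(15) = 0.12
(16) = 0.07
(17) = 0.02
(18) = -0.01
(19) = 0.25
(20) = -0.06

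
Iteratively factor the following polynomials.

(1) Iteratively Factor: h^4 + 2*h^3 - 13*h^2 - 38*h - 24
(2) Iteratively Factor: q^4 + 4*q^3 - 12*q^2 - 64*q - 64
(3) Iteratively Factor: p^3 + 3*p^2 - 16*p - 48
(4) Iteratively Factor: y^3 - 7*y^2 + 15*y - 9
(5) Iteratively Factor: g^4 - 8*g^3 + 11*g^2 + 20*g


(1) = (h - 4)*(h^3 + 6*h^2 + 11*h + 6) = (h - 4)*(h + 3)*(h^2 + 3*h + 2) = (h - 4)*(h + 1)*(h + 3)*(h + 2)
(2) = (q - 4)*(q^3 + 8*q^2 + 20*q + 16) = (q - 4)*(q + 4)*(q^2 + 4*q + 4) = (q - 4)*(q + 2)*(q + 4)*(q + 2)
(3) = (p - 4)*(p^2 + 7*p + 12) = (p - 4)*(p + 3)*(p + 4)
(4) = (y - 1)*(y^2 - 6*y + 9) = (y - 3)*(y - 1)*(y - 3)
(5) = (g - 4)*(g^3 - 4*g^2 - 5*g) = (g - 5)*(g - 4)*(g^2 + g) = (g - 5)*(g - 4)*(g + 1)*(g)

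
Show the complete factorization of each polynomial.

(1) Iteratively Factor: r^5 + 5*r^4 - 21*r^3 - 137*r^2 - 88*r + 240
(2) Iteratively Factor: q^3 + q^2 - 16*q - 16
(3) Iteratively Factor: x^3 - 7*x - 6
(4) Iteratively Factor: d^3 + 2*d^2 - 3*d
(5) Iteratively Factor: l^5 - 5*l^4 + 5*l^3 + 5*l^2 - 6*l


(1) = (r + 4)*(r^4 + r^3 - 25*r^2 - 37*r + 60) = (r + 3)*(r + 4)*(r^3 - 2*r^2 - 19*r + 20) = (r - 5)*(r + 3)*(r + 4)*(r^2 + 3*r - 4) = (r - 5)*(r - 1)*(r + 3)*(r + 4)*(r + 4)
(2) = (q + 4)*(q^2 - 3*q - 4) = (q + 1)*(q + 4)*(q - 4)
(3) = (x + 2)*(x^2 - 2*x - 3) = (x + 1)*(x + 2)*(x - 3)
(4) = (d)*(d^2 + 2*d - 3) = d*(d + 3)*(d - 1)
(5) = (l + 1)*(l^4 - 6*l^3 + 11*l^2 - 6*l) = (l - 3)*(l + 1)*(l^3 - 3*l^2 + 2*l) = l*(l - 3)*(l + 1)*(l^2 - 3*l + 2) = l*(l - 3)*(l - 2)*(l + 1)*(l - 1)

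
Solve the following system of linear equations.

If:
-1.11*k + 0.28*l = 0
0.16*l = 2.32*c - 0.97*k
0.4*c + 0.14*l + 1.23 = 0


Then:
c = -1.02
k = -1.48
l = -5.86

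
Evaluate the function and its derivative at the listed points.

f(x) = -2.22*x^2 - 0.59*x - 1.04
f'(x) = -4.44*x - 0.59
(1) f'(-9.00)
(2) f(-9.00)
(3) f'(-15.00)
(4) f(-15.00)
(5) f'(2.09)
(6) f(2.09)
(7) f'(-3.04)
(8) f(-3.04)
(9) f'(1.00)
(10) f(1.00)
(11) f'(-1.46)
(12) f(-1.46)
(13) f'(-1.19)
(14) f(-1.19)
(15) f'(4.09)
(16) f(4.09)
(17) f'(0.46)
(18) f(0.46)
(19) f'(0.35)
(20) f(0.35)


(1) = 39.37
(2) = -175.55
(3) = 66.01
(4) = -491.69
(5) = -9.87
(6) = -11.97
(7) = 12.91
(8) = -19.76
(9) = -5.03
(10) = -3.85
(11) = 5.89
(12) = -4.91
(13) = 4.69
(14) = -3.48
(15) = -18.75
(16) = -40.59
(17) = -2.63
(18) = -1.78
(19) = -2.14
(20) = -1.52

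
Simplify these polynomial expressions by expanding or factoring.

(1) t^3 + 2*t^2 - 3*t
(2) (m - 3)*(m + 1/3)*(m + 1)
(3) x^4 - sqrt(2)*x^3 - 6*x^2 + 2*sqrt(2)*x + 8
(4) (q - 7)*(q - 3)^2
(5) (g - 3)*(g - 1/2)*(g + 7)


(1) = t*(t - 1)*(t + 3)
(2) = m^3 - 5*m^2/3 - 11*m/3 - 1
(3) = (x - 2*sqrt(2))*(x - sqrt(2))*(x + sqrt(2))^2
(4) = q^3 - 13*q^2 + 51*q - 63
(5) = g^3 + 7*g^2/2 - 23*g + 21/2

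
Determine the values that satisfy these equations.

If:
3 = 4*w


Then:
w = 3/4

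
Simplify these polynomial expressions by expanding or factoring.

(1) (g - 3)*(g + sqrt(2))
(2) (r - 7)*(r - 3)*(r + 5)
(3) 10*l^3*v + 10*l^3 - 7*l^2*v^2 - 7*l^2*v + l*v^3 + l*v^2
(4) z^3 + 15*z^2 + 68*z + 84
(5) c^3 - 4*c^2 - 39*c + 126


(1) = g^2 - 3*g + sqrt(2)*g - 3*sqrt(2)
(2) = r^3 - 5*r^2 - 29*r + 105
(3) = (-5*l + v)*(-2*l + v)*(l*v + l)
(4) = (z + 2)*(z + 6)*(z + 7)
(5) = (c - 7)*(c - 3)*(c + 6)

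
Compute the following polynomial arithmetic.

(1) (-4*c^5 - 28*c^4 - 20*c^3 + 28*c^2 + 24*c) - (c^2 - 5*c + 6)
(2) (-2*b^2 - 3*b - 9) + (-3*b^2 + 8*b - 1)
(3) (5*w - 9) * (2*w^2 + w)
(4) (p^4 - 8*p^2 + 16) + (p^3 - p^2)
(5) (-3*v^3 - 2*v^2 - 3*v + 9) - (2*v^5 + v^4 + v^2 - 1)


(1) = -4*c^5 - 28*c^4 - 20*c^3 + 27*c^2 + 29*c - 6
(2) = -5*b^2 + 5*b - 10
(3) = 10*w^3 - 13*w^2 - 9*w
(4) = p^4 + p^3 - 9*p^2 + 16
(5) = -2*v^5 - v^4 - 3*v^3 - 3*v^2 - 3*v + 10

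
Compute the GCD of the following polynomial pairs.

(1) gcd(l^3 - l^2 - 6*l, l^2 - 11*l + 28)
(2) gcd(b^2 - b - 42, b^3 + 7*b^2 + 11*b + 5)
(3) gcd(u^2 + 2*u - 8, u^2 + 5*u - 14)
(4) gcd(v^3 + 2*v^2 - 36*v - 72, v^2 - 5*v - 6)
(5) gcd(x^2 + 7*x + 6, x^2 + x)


(1) = gcd(l*(l - 3)*(l + 2), (l - 7)*(l - 4)) = 1
(2) = 1
(3) = gcd((u - 2)*(u + 4), (u - 2)*(u + 7)) = u - 2
(4) = gcd((v - 6)*(v + 2)*(v + 6), (v - 6)*(v + 1)) = v - 6
(5) = gcd((x + 1)*(x + 6), x*(x + 1)) = x + 1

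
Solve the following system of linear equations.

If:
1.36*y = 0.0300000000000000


Then:
y = 0.02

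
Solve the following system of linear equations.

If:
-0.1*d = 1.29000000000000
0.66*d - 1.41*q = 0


Then:
d = -12.90
q = -6.04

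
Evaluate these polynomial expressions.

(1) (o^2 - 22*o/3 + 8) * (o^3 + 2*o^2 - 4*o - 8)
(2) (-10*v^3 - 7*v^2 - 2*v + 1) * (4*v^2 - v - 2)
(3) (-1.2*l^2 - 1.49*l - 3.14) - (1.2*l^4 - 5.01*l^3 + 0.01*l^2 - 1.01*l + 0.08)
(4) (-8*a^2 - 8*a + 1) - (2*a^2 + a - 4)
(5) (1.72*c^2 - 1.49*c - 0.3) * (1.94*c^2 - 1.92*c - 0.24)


(1) = o^5 - 16*o^4/3 - 32*o^3/3 + 112*o^2/3 + 80*o/3 - 64
(2) = -40*v^5 - 18*v^4 + 19*v^3 + 20*v^2 + 3*v - 2
(3) = -1.2*l^4 + 5.01*l^3 - 1.21*l^2 - 0.48*l - 3.22
(4) = -10*a^2 - 9*a + 5
(5) = 3.3368*c^4 - 6.193*c^3 + 1.866*c^2 + 0.9336*c + 0.072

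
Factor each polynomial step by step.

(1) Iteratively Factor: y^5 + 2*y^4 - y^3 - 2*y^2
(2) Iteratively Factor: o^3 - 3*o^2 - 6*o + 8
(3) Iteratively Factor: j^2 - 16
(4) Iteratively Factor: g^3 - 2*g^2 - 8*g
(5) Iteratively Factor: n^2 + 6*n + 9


(1) = (y)*(y^4 + 2*y^3 - y^2 - 2*y) = y*(y - 1)*(y^3 + 3*y^2 + 2*y) = y*(y - 1)*(y + 2)*(y^2 + y) = y*(y - 1)*(y + 1)*(y + 2)*(y)
(2) = (o + 2)*(o^2 - 5*o + 4) = (o - 4)*(o + 2)*(o - 1)
(3) = (j - 4)*(j + 4)
(4) = (g + 2)*(g^2 - 4*g) = (g - 4)*(g + 2)*(g)
(5) = (n + 3)*(n + 3)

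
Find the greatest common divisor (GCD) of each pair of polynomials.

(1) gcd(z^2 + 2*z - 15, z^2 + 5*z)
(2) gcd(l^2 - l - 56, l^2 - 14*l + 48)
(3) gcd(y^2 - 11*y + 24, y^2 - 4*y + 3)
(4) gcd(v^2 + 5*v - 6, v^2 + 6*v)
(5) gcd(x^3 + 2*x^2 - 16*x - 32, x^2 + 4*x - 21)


(1) = z + 5
(2) = l - 8
(3) = y - 3
(4) = gcd((v - 1)*(v + 6), v*(v + 6)) = v + 6
(5) = 1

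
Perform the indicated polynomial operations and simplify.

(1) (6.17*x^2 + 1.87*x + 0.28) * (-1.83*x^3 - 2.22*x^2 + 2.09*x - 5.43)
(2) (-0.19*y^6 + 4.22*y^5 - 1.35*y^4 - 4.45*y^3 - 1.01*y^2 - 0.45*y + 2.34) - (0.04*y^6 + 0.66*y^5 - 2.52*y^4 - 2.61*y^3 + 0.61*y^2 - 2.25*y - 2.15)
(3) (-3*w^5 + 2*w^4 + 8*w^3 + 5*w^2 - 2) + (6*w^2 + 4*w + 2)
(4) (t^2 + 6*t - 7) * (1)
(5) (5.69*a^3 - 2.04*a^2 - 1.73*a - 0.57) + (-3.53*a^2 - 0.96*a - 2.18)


(1) = -11.2911*x^5 - 17.1195*x^4 + 8.2315*x^3 - 30.2164*x^2 - 9.5689*x - 1.5204
(2) = -0.23*y^6 + 3.56*y^5 + 1.17*y^4 - 1.84*y^3 - 1.62*y^2 + 1.8*y + 4.49
(3) = -3*w^5 + 2*w^4 + 8*w^3 + 11*w^2 + 4*w
(4) = t^2 + 6*t - 7
(5) = 5.69*a^3 - 5.57*a^2 - 2.69*a - 2.75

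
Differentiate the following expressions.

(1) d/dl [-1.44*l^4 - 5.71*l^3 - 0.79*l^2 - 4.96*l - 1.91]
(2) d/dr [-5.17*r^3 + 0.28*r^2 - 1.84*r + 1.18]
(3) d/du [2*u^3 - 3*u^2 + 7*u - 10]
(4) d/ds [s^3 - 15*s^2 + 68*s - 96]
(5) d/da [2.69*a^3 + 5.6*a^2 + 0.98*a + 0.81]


(1) = -5.76*l^3 - 17.13*l^2 - 1.58*l - 4.96
(2) = -15.51*r^2 + 0.56*r - 1.84
(3) = 6*u^2 - 6*u + 7
(4) = 3*s^2 - 30*s + 68
(5) = 8.07*a^2 + 11.2*a + 0.98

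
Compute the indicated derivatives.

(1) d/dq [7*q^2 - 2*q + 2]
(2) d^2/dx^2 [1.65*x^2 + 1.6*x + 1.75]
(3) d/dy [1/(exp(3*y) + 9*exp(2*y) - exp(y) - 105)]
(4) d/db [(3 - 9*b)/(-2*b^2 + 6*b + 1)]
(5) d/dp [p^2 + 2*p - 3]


(1) = 14*q - 2
(2) = 3.30000000000000
(3) = (-3*exp(2*y) - 18*exp(y) + 1)*exp(y)/(exp(3*y) + 9*exp(2*y) - exp(y) - 105)^2
(4) = 3*(-6*b^2 + 4*b - 9)/(4*b^4 - 24*b^3 + 32*b^2 + 12*b + 1)
(5) = 2*p + 2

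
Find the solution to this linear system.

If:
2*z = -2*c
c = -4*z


Then:
c = 0
z = 0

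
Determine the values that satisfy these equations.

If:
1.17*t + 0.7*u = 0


Then:
t = -0.598290598290598*u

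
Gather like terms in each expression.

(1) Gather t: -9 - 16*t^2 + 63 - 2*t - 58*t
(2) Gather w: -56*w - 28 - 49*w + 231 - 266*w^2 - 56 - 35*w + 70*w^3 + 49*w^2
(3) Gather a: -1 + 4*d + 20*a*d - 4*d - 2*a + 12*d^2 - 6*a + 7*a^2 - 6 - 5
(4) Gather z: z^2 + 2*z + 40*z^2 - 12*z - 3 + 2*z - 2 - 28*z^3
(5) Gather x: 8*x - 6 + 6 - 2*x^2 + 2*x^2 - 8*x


(1) = -16*t^2 - 60*t + 54
(2) = 70*w^3 - 217*w^2 - 140*w + 147
(3) = 7*a^2 + a*(20*d - 8) + 12*d^2 - 12
(4) = -28*z^3 + 41*z^2 - 8*z - 5
(5) = 0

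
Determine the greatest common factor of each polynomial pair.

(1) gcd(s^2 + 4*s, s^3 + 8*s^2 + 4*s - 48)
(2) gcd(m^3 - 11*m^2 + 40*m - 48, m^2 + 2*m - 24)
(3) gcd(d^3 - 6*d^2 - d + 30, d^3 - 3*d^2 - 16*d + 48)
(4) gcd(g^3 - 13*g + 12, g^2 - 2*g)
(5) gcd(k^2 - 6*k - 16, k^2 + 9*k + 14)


(1) = gcd(s*(s + 4), (s - 2)*(s + 4)*(s + 6)) = s + 4
(2) = gcd((m - 4)^2*(m - 3), (m - 4)*(m + 6)) = m - 4
(3) = d - 3
(4) = 1
(5) = gcd((k - 8)*(k + 2), (k + 2)*(k + 7)) = k + 2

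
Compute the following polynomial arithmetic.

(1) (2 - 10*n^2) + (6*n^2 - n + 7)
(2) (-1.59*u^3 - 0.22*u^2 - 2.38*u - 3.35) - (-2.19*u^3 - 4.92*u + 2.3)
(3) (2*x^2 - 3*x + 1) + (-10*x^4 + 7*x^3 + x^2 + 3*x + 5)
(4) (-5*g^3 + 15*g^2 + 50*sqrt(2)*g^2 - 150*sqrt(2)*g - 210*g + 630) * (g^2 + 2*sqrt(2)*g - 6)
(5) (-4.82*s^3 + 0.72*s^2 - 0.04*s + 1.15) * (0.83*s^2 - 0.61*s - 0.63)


(1) = -4*n^2 - n + 9
(2) = 0.6*u^3 - 0.22*u^2 + 2.54*u - 5.65
(3) = -10*x^4 + 7*x^3 + 3*x^2 + 6
(4) = -5*g^5 + 15*g^4 + 40*sqrt(2)*g^4 - 120*sqrt(2)*g^3 + 20*g^3 - 720*sqrt(2)*g^2 - 60*g^2 + 1260*g + 2160*sqrt(2)*g - 3780
(5) = -4.0006*s^5 + 3.5378*s^4 + 2.5642*s^3 + 0.5253*s^2 - 0.6763*s - 0.7245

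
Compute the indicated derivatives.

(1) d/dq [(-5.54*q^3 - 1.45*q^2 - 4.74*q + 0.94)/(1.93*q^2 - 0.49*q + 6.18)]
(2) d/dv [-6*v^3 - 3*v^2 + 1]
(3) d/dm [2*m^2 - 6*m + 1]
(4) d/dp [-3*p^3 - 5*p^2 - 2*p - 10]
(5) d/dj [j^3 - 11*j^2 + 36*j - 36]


(1) = (-10.6922*q^4 + 5.4292*q^3 - 92.8529*q^2 - 21.5504*q - 28.8326)/(3.7249*q^4 - 1.8914*q^3 + 24.0949*q^2 - 6.0564*q + 38.1924)
(2) = 6*v*(-3*v - 1)
(3) = 4*m - 6
(4) = -9*p^2 - 10*p - 2
(5) = 3*j^2 - 22*j + 36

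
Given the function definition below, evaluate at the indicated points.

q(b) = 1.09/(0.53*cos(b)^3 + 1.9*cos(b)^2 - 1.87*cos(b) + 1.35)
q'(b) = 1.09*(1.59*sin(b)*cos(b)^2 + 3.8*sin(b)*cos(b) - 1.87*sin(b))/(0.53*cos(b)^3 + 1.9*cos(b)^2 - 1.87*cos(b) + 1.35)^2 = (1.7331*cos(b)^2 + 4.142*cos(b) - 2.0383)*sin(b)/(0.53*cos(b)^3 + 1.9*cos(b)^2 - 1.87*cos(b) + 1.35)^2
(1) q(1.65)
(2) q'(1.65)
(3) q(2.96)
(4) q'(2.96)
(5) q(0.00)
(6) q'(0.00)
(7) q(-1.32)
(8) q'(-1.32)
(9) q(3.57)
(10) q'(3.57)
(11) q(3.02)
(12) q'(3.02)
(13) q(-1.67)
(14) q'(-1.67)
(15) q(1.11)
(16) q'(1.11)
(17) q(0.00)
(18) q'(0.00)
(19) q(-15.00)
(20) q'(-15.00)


(1) = 0.72
(2) = -1.03
(3) = 0.24
(4) = -0.04
(5) = 0.57
(6) = 0.00
(7) = 1.08
(8) = 0.86
(9) = 0.26
(10) = 0.10
(11) = 0.24
(12) = -0.03
(13) = 0.70
(14) = 1.00
(15) = 1.16
(16) = 0.15
(17) = 0.57
(18) = 0.00
(19) = 0.30
(20) = 0.21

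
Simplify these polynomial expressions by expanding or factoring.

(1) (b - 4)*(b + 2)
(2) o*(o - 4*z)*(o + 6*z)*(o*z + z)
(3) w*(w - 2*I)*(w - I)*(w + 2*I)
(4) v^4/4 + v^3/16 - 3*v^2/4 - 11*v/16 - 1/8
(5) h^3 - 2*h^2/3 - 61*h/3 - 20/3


(1) = b^2 - 2*b - 8
(2) = o^4*z + 2*o^3*z^2 + o^3*z - 24*o^2*z^3 + 2*o^2*z^2 - 24*o*z^3
(3) = w^4 - I*w^3 + 4*w^2 - 4*I*w
(4) = (v/4 + 1/4)*(v - 2)*(v + 1/4)*(v + 1)
(5) = (h - 5)*(h + 1/3)*(h + 4)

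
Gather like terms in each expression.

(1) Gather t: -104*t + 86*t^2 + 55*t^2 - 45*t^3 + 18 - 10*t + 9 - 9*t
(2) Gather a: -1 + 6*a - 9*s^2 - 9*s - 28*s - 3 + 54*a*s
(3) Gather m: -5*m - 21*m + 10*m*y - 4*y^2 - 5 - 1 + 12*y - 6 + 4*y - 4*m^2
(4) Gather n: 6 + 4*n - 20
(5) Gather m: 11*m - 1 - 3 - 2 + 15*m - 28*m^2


(1) = -45*t^3 + 141*t^2 - 123*t + 27
(2) = a*(54*s + 6) - 9*s^2 - 37*s - 4
(3) = -4*m^2 + m*(10*y - 26) - 4*y^2 + 16*y - 12
(4) = 4*n - 14
(5) = -28*m^2 + 26*m - 6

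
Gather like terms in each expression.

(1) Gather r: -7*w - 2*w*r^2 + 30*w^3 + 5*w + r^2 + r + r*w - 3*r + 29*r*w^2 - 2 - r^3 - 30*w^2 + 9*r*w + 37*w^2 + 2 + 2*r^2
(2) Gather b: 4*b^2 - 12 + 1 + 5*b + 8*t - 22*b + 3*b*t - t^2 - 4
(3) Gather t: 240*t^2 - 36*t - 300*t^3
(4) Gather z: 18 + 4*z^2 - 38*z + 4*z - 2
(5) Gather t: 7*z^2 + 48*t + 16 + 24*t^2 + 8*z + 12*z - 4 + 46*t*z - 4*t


(1) = -r^3 + r^2*(3 - 2*w) + r*(29*w^2 + 10*w - 2) + 30*w^3 + 7*w^2 - 2*w
(2) = 4*b^2 + b*(3*t - 17) - t^2 + 8*t - 15
(3) = -300*t^3 + 240*t^2 - 36*t
(4) = 4*z^2 - 34*z + 16
(5) = 24*t^2 + t*(46*z + 44) + 7*z^2 + 20*z + 12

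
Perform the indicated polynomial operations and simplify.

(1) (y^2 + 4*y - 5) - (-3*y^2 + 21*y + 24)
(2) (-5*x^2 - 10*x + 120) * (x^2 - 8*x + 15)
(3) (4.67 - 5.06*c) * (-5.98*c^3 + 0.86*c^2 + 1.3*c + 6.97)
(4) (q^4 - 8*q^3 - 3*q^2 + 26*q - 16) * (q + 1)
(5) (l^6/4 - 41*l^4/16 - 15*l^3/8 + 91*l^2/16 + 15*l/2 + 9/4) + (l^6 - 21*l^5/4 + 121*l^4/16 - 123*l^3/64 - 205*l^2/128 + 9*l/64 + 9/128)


(1) = 4*y^2 - 17*y - 29
(2) = -5*x^4 + 30*x^3 + 125*x^2 - 1110*x + 1800
(3) = 30.2588*c^4 - 32.2782*c^3 - 2.5618*c^2 - 29.1972*c + 32.5499
(4) = q^5 - 7*q^4 - 11*q^3 + 23*q^2 + 10*q - 16
(5) = 5*l^6/4 - 21*l^5/4 + 5*l^4 - 243*l^3/64 + 523*l^2/128 + 489*l/64 + 297/128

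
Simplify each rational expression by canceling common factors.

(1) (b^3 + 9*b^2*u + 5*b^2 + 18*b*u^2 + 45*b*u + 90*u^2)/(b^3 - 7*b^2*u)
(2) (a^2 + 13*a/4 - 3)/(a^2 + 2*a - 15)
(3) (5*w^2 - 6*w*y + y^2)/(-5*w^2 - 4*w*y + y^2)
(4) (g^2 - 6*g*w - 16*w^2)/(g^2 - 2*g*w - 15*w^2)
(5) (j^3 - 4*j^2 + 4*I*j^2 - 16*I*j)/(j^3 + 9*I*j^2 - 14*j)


(1) = (-b^3 - 9*b^2*u - 5*b^2 - 18*b*u^2 - 45*b*u - 90*u^2)/(-b^3 + 7*b^2*u)
(2) = (4*a^2 + 13*a - 12)/(4*a^2 + 8*a - 60)
(3) = (-w + y)/(w + y)
(4) = (-g^2 + 6*g*w + 16*w^2)/(-g^2 + 2*g*w + 15*w^2)
(5) = (j^2 + j*(-4 + 4*I) - 16*I)/(j^2 + 9*I*j - 14)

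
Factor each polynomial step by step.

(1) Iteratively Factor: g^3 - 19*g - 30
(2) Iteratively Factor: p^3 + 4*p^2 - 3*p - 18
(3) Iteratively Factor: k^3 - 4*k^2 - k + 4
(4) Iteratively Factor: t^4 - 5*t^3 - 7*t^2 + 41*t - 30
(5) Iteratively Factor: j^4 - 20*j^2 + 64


(1) = (g + 3)*(g^2 - 3*g - 10) = (g - 5)*(g + 3)*(g + 2)
(2) = (p - 2)*(p^2 + 6*p + 9) = (p - 2)*(p + 3)*(p + 3)
(3) = (k - 4)*(k^2 - 1) = (k - 4)*(k + 1)*(k - 1)
(4) = (t - 1)*(t^3 - 4*t^2 - 11*t + 30) = (t - 1)*(t + 3)*(t^2 - 7*t + 10) = (t - 5)*(t - 1)*(t + 3)*(t - 2)
(5) = (j + 2)*(j^3 - 2*j^2 - 16*j + 32) = (j - 2)*(j + 2)*(j^2 - 16) = (j - 4)*(j - 2)*(j + 2)*(j + 4)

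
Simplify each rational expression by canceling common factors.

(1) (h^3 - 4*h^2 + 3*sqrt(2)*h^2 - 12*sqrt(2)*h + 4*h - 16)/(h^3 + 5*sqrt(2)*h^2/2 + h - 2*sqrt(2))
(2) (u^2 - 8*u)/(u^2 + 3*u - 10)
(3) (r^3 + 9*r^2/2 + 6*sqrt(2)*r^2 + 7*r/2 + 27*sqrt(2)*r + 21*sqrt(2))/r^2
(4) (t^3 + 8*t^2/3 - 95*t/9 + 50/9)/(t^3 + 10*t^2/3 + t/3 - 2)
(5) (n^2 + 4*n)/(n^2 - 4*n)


(1) = (2*h - 8)/(2*h - sqrt(2))
(2) = (u^2 - 8*u)/(u^2 + 3*u - 10)
(3) = (2*r^3 + r^2*(9 + 12*sqrt(2)) + r*(7 + 54*sqrt(2)) + 42*sqrt(2))/(2*r^2)
(4) = (3*t^2 + 10*t - 25)/(3*t^2 + 12*t + 9)
(5) = (n + 4)/(n - 4)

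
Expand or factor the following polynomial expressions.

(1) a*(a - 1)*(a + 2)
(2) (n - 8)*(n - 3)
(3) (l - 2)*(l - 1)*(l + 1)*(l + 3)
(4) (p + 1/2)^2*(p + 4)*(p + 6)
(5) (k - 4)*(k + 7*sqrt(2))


(1) = a^3 + a^2 - 2*a
(2) = n^2 - 11*n + 24
(3) = l^4 + l^3 - 7*l^2 - l + 6
(4) = p^4 + 11*p^3 + 137*p^2/4 + 53*p/2 + 6
(5) = k^2 - 4*k + 7*sqrt(2)*k - 28*sqrt(2)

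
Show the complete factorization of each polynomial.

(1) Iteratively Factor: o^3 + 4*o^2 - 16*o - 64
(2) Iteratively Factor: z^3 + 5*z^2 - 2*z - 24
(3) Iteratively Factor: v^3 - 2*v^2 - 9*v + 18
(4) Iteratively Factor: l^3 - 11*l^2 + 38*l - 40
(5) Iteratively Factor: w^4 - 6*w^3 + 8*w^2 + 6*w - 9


(1) = (o + 4)*(o^2 - 16) = (o + 4)^2*(o - 4)
(2) = (z + 4)*(z^2 + z - 6) = (z + 3)*(z + 4)*(z - 2)
(3) = (v - 2)*(v^2 - 9) = (v - 3)*(v - 2)*(v + 3)
(4) = (l - 5)*(l^2 - 6*l + 8) = (l - 5)*(l - 2)*(l - 4)
(5) = (w - 3)*(w^3 - 3*w^2 - w + 3) = (w - 3)*(w + 1)*(w^2 - 4*w + 3) = (w - 3)*(w - 1)*(w + 1)*(w - 3)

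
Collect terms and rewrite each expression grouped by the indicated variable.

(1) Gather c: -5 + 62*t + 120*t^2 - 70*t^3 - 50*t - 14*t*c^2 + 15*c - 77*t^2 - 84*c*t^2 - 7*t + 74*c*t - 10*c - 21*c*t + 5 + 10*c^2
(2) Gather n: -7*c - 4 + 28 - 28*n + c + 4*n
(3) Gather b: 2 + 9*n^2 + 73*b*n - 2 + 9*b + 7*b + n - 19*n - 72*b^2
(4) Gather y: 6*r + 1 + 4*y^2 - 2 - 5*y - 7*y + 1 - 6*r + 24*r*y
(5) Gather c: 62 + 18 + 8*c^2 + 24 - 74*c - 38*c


(1) = c^2*(10 - 14*t) + c*(-84*t^2 + 53*t + 5) - 70*t^3 + 43*t^2 + 5*t
(2) = -6*c - 24*n + 24
(3) = -72*b^2 + b*(73*n + 16) + 9*n^2 - 18*n
(4) = 4*y^2 + y*(24*r - 12)
(5) = 8*c^2 - 112*c + 104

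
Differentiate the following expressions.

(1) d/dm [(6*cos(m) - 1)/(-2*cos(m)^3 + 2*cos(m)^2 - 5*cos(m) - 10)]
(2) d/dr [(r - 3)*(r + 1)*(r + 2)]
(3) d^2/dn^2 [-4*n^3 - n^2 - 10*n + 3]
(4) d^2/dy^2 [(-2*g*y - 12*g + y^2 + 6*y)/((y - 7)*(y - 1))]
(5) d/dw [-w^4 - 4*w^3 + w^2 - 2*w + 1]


(1) = 4*(-24*cos(m)^3 + 18*cos(m)^2 - 4*cos(m) + 65)*sin(m)/(4*sin(m)^2 + 13*cos(m) + cos(3*m) + 16)^2
(2) = 3*r^2 - 7
(3) = -24*n - 2
(4) = 2*(-2*g*y^3 - 36*g*y^2 + 330*g*y - 796*g + 14*y^3 - 21*y^2 - 126*y + 385)/(y^6 - 24*y^5 + 213*y^4 - 848*y^3 + 1491*y^2 - 1176*y + 343)
(5) = -4*w^3 - 12*w^2 + 2*w - 2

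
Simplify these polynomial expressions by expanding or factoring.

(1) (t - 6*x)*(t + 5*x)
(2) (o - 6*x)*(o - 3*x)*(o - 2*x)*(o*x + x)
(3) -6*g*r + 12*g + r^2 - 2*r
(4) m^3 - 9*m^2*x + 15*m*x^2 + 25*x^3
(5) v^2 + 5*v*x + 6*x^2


(1) = t^2 - t*x - 30*x^2
(2) = o^4*x - 11*o^3*x^2 + o^3*x + 36*o^2*x^3 - 11*o^2*x^2 - 36*o*x^4 + 36*o*x^3 - 36*x^4
(3) = (-6*g + r)*(r - 2)
(4) = (m - 5*x)^2*(m + x)
(5) = (v + 2*x)*(v + 3*x)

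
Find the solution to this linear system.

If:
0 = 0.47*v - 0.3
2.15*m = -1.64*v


Then:
m = -0.49
v = 0.64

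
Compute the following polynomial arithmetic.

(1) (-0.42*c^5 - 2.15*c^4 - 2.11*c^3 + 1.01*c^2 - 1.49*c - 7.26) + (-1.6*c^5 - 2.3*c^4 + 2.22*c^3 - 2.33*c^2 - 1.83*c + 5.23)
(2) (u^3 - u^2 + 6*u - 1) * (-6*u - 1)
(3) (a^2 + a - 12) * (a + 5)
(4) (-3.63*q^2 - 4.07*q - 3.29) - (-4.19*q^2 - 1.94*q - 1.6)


(1) = -2.02*c^5 - 4.45*c^4 + 0.11*c^3 - 1.32*c^2 - 3.32*c - 2.03
(2) = -6*u^4 + 5*u^3 - 35*u^2 + 1
(3) = a^3 + 6*a^2 - 7*a - 60
(4) = 0.56*q^2 - 2.13*q - 1.69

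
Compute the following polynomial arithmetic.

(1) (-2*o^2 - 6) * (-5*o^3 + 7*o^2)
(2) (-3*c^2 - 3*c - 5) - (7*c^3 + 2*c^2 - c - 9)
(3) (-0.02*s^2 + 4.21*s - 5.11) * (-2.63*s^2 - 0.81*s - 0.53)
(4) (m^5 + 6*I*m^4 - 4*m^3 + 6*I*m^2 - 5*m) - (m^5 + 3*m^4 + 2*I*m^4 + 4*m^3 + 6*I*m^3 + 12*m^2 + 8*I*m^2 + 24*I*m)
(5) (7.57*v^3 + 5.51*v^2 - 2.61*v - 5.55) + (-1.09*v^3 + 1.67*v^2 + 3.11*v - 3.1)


(1) = 10*o^5 - 14*o^4 + 30*o^3 - 42*o^2
(2) = -7*c^3 - 5*c^2 - 2*c + 4
(3) = 0.0526*s^4 - 11.0561*s^3 + 10.0398*s^2 + 1.9078*s + 2.7083
(4) = -3*m^4 + 4*I*m^4 - 8*m^3 - 6*I*m^3 - 12*m^2 - 2*I*m^2 - 5*m - 24*I*m
(5) = 6.48*v^3 + 7.18*v^2 + 0.5*v - 8.65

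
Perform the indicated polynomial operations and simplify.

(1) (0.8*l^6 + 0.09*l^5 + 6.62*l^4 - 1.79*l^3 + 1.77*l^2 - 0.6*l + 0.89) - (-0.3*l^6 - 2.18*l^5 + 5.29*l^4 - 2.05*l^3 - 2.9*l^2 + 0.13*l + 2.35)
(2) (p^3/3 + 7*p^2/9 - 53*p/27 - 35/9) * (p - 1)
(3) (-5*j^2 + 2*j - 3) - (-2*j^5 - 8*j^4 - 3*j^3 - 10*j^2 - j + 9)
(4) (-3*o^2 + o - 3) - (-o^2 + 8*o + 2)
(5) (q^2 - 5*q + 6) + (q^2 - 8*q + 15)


(1) = 1.1*l^6 + 2.27*l^5 + 1.33*l^4 + 0.26*l^3 + 4.67*l^2 - 0.73*l - 1.46
(2) = p^4/3 + 4*p^3/9 - 74*p^2/27 - 52*p/27 + 35/9
(3) = 2*j^5 + 8*j^4 + 3*j^3 + 5*j^2 + 3*j - 12
(4) = -2*o^2 - 7*o - 5
(5) = 2*q^2 - 13*q + 21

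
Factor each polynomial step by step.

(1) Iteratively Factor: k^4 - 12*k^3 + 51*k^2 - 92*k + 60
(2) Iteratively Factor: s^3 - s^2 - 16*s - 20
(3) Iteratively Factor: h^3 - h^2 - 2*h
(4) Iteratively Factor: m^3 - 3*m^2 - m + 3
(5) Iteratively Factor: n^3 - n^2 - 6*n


(1) = (k - 2)*(k^3 - 10*k^2 + 31*k - 30) = (k - 2)^2*(k^2 - 8*k + 15) = (k - 3)*(k - 2)^2*(k - 5)
(2) = (s + 2)*(s^2 - 3*s - 10) = (s - 5)*(s + 2)*(s + 2)
(3) = (h + 1)*(h^2 - 2*h) = (h - 2)*(h + 1)*(h)
(4) = (m + 1)*(m^2 - 4*m + 3) = (m - 1)*(m + 1)*(m - 3)
(5) = (n + 2)*(n^2 - 3*n) = (n - 3)*(n + 2)*(n)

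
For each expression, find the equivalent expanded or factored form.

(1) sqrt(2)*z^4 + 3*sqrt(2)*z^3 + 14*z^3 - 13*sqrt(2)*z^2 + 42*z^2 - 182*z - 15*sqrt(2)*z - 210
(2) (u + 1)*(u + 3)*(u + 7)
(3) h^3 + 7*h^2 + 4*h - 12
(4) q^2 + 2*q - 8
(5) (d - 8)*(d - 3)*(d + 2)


(1) = (z - 3)*(z + 5)*(z + 7*sqrt(2))*(sqrt(2)*z + sqrt(2))
(2) = u^3 + 11*u^2 + 31*u + 21
(3) = (h - 1)*(h + 2)*(h + 6)
(4) = (q - 2)*(q + 4)
(5) = d^3 - 9*d^2 + 2*d + 48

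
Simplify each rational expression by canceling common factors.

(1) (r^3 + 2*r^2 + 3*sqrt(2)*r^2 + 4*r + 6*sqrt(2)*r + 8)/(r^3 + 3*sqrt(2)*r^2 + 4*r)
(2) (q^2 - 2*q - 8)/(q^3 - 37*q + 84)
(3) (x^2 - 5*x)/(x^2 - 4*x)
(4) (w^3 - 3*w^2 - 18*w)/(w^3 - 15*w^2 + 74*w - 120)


(1) = (r + 2)/r
(2) = (q + 2)/(q^2 + 4*q - 21)
(3) = (x - 5)/(x - 4)
(4) = (w^2 + 3*w)/(w^2 - 9*w + 20)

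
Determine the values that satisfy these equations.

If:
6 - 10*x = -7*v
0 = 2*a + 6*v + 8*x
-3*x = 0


Then:
a = 18/7
v = -6/7
x = 0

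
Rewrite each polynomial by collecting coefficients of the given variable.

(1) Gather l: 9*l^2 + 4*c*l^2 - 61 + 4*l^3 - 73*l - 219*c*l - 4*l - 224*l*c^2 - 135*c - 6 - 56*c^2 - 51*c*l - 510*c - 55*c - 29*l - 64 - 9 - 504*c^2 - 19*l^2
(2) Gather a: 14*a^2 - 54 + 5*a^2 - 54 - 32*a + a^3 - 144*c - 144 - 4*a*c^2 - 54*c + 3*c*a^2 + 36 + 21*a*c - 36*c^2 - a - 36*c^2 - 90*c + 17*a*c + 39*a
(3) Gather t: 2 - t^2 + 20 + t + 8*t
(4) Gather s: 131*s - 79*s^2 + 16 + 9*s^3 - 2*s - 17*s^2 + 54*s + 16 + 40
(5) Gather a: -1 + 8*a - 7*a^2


(1) = -560*c^2 - 700*c + 4*l^3 + l^2*(4*c - 10) + l*(-224*c^2 - 270*c - 106) - 140
(2) = a^3 + a^2*(3*c + 19) + a*(-4*c^2 + 38*c + 6) - 72*c^2 - 288*c - 216
(3) = -t^2 + 9*t + 22
(4) = 9*s^3 - 96*s^2 + 183*s + 72
(5) = -7*a^2 + 8*a - 1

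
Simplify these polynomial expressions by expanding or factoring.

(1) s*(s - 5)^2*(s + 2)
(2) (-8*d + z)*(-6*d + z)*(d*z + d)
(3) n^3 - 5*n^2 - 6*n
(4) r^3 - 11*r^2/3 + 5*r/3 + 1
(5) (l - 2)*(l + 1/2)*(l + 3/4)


(1) = s^4 - 8*s^3 + 5*s^2 + 50*s
(2) = 48*d^3*z + 48*d^3 - 14*d^2*z^2 - 14*d^2*z + d*z^3 + d*z^2
(3) = n*(n - 6)*(n + 1)
(4) = (r - 3)*(r - 1)*(r + 1/3)
(5) = l^3 - 3*l^2/4 - 17*l/8 - 3/4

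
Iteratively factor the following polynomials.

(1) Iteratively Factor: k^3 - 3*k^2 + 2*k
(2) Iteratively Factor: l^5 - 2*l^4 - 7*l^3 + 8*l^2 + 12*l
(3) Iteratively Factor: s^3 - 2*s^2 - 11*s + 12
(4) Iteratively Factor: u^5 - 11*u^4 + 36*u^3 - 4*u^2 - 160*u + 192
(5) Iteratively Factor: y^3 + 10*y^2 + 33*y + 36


(1) = (k - 1)*(k^2 - 2*k) = (k - 2)*(k - 1)*(k)
(2) = (l - 3)*(l^4 + l^3 - 4*l^2 - 4*l) = (l - 3)*(l + 1)*(l^3 - 4*l) = (l - 3)*(l - 2)*(l + 1)*(l^2 + 2*l) = (l - 3)*(l - 2)*(l + 1)*(l + 2)*(l)
(3) = (s - 1)*(s^2 - s - 12) = (s - 1)*(s + 3)*(s - 4)
(4) = (u - 4)*(u^4 - 7*u^3 + 8*u^2 + 28*u - 48) = (u - 4)*(u - 3)*(u^3 - 4*u^2 - 4*u + 16) = (u - 4)*(u - 3)*(u - 2)*(u^2 - 2*u - 8) = (u - 4)*(u - 3)*(u - 2)*(u + 2)*(u - 4)
(5) = (y + 3)*(y^2 + 7*y + 12) = (y + 3)*(y + 4)*(y + 3)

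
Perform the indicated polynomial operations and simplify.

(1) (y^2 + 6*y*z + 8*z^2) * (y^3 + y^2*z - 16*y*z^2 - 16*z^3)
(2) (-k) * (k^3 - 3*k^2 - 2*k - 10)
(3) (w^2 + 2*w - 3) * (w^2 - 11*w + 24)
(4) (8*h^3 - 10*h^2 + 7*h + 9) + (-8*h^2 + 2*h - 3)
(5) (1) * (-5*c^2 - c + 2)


(1) = y^5 + 7*y^4*z - 2*y^3*z^2 - 104*y^2*z^3 - 224*y*z^4 - 128*z^5
(2) = -k^4 + 3*k^3 + 2*k^2 + 10*k
(3) = w^4 - 9*w^3 - w^2 + 81*w - 72
(4) = 8*h^3 - 18*h^2 + 9*h + 6
(5) = -5*c^2 - c + 2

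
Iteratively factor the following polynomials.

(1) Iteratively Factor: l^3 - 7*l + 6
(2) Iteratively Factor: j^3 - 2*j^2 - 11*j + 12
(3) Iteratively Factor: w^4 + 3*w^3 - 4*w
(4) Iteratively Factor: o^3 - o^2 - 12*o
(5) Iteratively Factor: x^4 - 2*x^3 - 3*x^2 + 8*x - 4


(1) = (l - 2)*(l^2 + 2*l - 3) = (l - 2)*(l - 1)*(l + 3)
(2) = (j - 4)*(j^2 + 2*j - 3) = (j - 4)*(j - 1)*(j + 3)
(3) = (w + 2)*(w^3 + w^2 - 2*w) = (w + 2)^2*(w^2 - w) = w*(w + 2)^2*(w - 1)
(4) = (o - 4)*(o^2 + 3*o) = (o - 4)*(o + 3)*(o)
(5) = (x - 2)*(x^3 - 3*x + 2) = (x - 2)*(x - 1)*(x^2 + x - 2) = (x - 2)*(x - 1)*(x + 2)*(x - 1)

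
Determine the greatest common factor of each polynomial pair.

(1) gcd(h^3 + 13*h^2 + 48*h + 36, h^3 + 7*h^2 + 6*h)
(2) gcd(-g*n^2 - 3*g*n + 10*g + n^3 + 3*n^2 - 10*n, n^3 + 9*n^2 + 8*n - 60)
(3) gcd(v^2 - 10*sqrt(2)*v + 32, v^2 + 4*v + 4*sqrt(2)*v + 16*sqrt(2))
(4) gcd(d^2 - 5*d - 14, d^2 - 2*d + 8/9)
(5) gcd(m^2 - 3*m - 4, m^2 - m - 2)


(1) = gcd((h + 1)*(h + 6)^2, h*(h + 1)*(h + 6)) = h^2 + 7*h + 6
(2) = gcd((-g + n)*(n - 2)*(n + 5), (n - 2)*(n + 5)*(n + 6)) = n^2 + 3*n - 10
(3) = gcd((v - 8*sqrt(2))*(v - 2*sqrt(2)), (v + 4)*(v + 4*sqrt(2))) = 1
(4) = 1
(5) = gcd((m - 4)*(m + 1), (m - 2)*(m + 1)) = m + 1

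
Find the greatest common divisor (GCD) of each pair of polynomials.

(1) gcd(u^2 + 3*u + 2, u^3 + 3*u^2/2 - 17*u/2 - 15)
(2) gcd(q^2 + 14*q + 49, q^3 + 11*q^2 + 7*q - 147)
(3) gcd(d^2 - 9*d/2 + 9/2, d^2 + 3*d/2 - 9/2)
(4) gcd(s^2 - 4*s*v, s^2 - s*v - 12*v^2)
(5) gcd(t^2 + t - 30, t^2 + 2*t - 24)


(1) = gcd((u + 1)*(u + 2), (u - 3)*(u + 2)*(u + 5/2)) = u + 2
(2) = gcd((q + 7)^2, (q - 3)*(q + 7)^2) = q^2 + 14*q + 49
(3) = d - 3/2
(4) = gcd(s*(s - 4*v), (s - 4*v)*(s + 3*v)) = s - 4*v
(5) = t + 6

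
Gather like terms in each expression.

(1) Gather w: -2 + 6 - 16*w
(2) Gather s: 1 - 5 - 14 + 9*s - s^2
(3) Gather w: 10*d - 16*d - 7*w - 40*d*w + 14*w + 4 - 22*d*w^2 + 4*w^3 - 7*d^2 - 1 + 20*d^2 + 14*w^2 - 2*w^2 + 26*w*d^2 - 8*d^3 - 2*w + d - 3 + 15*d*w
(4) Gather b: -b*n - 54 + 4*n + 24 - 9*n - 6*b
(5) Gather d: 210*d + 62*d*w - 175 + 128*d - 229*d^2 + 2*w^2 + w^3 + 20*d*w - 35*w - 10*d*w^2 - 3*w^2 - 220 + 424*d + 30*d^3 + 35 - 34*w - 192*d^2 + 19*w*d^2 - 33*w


(1) = 4 - 16*w
(2) = -s^2 + 9*s - 18
(3) = -8*d^3 + 13*d^2 - 5*d + 4*w^3 + w^2*(12 - 22*d) + w*(26*d^2 - 25*d + 5)
(4) = b*(-n - 6) - 5*n - 30
(5) = 30*d^3 + d^2*(19*w - 421) + d*(-10*w^2 + 82*w + 762) + w^3 - w^2 - 102*w - 360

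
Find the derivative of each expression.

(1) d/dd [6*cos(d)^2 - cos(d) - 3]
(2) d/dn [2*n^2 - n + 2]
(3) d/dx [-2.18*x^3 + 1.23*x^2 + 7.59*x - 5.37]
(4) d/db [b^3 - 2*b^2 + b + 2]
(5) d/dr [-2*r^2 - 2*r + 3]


(1) = (1 - 12*cos(d))*sin(d)
(2) = 4*n - 1
(3) = -6.54*x^2 + 2.46*x + 7.59
(4) = 3*b^2 - 4*b + 1
(5) = -4*r - 2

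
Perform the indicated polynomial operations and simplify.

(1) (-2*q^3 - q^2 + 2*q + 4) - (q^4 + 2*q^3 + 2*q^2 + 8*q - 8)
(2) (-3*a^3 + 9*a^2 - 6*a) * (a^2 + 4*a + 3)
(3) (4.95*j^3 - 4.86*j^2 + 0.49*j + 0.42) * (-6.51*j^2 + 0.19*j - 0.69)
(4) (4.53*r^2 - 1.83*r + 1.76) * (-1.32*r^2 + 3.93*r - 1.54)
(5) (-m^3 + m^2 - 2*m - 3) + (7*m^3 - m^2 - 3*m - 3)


(1) = -q^4 - 4*q^3 - 3*q^2 - 6*q + 12
(2) = -3*a^5 - 3*a^4 + 21*a^3 + 3*a^2 - 18*a
(3) = -32.2245*j^5 + 32.5791*j^4 - 7.5288*j^3 + 0.7123*j^2 - 0.2583*j - 0.2898
(4) = -5.9796*r^4 + 20.2185*r^3 - 16.4913*r^2 + 9.735*r - 2.7104
(5) = 6*m^3 - 5*m - 6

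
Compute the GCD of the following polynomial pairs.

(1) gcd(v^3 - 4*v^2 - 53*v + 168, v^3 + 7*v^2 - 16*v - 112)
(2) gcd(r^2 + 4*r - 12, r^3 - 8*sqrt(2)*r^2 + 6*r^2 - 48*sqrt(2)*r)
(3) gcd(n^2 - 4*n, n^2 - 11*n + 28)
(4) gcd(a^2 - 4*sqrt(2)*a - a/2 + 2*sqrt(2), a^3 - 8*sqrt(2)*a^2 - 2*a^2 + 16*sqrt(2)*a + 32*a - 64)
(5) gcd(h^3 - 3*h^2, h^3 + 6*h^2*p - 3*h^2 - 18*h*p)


(1) = gcd((v - 8)*(v - 3)*(v + 7), (v - 4)*(v + 4)*(v + 7)) = v + 7
(2) = gcd((r - 2)*(r + 6), r*(r + 6)*(r - 8*sqrt(2))) = r + 6
(3) = gcd(n*(n - 4), (n - 7)*(n - 4)) = n - 4
(4) = gcd((a - 1/2)*(a - 4*sqrt(2)), (a - 2)*(a - 4*sqrt(2))^2) = a - 4*sqrt(2)
(5) = h^2 - 3*h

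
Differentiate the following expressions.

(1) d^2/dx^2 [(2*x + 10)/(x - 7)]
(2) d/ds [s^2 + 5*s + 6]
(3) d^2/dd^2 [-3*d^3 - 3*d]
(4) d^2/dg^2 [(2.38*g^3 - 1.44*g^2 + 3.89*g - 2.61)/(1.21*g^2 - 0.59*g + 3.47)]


(1) = 48/(x - 7)^3
(2) = 2*s + 5
(3) = -18*d
(4) = (-8.99419*g^3 - 15.886482*g^2 + 85.126068*g + 1.350334)/(1.771561*g^6 - 2.591457*g^5 + 16.504884*g^4 - 15.068777*g^3 + 47.332188*g^2 - 21.312393*g + 41.781923)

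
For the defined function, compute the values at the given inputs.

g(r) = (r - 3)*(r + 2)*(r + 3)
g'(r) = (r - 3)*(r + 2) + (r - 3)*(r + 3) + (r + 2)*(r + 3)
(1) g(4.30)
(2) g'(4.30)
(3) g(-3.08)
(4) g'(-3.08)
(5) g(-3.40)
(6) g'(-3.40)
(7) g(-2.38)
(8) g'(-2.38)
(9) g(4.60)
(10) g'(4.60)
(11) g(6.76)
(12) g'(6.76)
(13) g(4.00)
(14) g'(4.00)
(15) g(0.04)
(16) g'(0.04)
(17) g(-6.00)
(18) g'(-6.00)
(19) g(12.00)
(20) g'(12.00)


(1) = 59.79
(2) = 63.67
(3) = -0.53
(4) = 7.14
(5) = -3.58
(6) = 12.08
(7) = 1.27
(8) = -1.53
(9) = 80.26
(10) = 72.88
(11) = 321.47
(12) = 155.13
(13) = 42.00
(14) = 55.00
(15) = -18.36
(16) = -8.84
(17) = -108.00
(18) = 75.00
(19) = 1890.00
(20) = 471.00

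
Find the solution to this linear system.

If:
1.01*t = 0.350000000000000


Then:
t = 0.35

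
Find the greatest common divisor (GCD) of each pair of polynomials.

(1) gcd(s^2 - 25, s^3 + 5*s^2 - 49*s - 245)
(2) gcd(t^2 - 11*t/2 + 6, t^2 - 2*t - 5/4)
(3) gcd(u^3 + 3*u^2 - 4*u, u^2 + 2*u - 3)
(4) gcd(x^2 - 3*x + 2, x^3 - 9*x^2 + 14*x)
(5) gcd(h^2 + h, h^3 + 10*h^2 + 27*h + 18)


(1) = s + 5
(2) = gcd((t - 4)*(t - 3/2), (t - 5/2)*(t + 1/2)) = 1
(3) = u - 1
(4) = x - 2
(5) = h + 1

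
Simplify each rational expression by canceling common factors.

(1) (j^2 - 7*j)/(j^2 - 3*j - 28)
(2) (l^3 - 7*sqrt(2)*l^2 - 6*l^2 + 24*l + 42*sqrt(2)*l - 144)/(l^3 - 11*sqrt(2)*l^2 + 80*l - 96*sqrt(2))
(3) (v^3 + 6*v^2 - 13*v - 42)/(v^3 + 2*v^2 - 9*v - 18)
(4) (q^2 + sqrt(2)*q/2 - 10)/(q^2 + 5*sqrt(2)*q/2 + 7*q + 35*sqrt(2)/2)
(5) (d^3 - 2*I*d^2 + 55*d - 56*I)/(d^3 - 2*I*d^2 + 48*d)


(1) = j/(j + 4)
(2) = (l - 6)/(l - 4*sqrt(2))
(3) = (v + 7)/(v + 3)
(4) = (4*q - 8*sqrt(2))/(4*q + 28)
(5) = (d^2 + 6*I*d + 7)/(d^2 + 6*I*d)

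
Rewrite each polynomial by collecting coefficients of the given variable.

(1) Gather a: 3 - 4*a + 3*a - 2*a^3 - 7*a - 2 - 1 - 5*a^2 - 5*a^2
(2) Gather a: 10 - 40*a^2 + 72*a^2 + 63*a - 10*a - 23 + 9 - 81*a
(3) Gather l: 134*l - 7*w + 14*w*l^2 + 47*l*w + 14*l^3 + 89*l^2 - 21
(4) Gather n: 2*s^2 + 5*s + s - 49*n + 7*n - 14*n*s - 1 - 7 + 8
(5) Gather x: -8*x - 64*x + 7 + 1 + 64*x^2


(1) = -2*a^3 - 10*a^2 - 8*a
(2) = 32*a^2 - 28*a - 4
(3) = 14*l^3 + l^2*(14*w + 89) + l*(47*w + 134) - 7*w - 21
(4) = n*(-14*s - 42) + 2*s^2 + 6*s
(5) = 64*x^2 - 72*x + 8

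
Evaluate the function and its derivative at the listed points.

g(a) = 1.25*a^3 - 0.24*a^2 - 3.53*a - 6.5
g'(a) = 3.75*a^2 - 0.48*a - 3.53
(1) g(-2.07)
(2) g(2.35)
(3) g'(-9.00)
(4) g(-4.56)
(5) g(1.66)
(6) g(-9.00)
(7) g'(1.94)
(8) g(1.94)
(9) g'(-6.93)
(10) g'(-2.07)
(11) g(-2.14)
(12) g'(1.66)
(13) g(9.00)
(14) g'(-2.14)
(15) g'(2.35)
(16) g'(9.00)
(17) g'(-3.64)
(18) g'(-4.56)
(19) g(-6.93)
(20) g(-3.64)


(1) = -11.31
(2) = 0.10
(3) = 304.54
(4) = -113.92
(5) = -7.30
(6) = -905.42
(7) = 9.65
(8) = -5.12
(9) = 179.89
(10) = 13.53
(11) = -12.30
(12) = 6.01
(13) = 853.54
(14) = 14.67
(15) = 16.05
(16) = 295.90
(17) = 47.90
(18) = 76.63
(19) = -409.58
(20) = -57.12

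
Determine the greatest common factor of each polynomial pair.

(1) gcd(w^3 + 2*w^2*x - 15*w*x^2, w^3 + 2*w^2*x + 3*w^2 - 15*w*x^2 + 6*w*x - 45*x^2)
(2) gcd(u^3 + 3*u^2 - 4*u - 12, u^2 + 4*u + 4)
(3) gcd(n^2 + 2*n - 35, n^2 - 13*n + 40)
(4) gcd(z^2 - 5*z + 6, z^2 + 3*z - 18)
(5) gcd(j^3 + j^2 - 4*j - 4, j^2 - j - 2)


(1) = gcd(w*(w - 3*x)*(w + 5*x), (w + 3)*(w - 3*x)*(w + 5*x)) = -w^2 - 2*w*x + 15*x^2
(2) = u + 2
(3) = gcd((n - 5)*(n + 7), (n - 8)*(n - 5)) = n - 5
(4) = z - 3
(5) = j^2 - j - 2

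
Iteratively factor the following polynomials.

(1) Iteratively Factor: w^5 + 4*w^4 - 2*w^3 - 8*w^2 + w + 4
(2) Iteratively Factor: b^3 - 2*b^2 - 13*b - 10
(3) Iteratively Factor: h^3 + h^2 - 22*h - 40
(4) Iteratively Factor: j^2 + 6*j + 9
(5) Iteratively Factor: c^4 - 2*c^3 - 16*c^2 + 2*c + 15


(1) = (w - 1)*(w^4 + 5*w^3 + 3*w^2 - 5*w - 4) = (w - 1)*(w + 1)*(w^3 + 4*w^2 - w - 4) = (w - 1)^2*(w + 1)*(w^2 + 5*w + 4) = (w - 1)^2*(w + 1)*(w + 4)*(w + 1)
(2) = (b - 5)*(b^2 + 3*b + 2) = (b - 5)*(b + 1)*(b + 2)
(3) = (h + 2)*(h^2 - h - 20) = (h + 2)*(h + 4)*(h - 5)
(4) = (j + 3)*(j + 3)
(5) = (c - 1)*(c^3 - c^2 - 17*c - 15) = (c - 5)*(c - 1)*(c^2 + 4*c + 3) = (c - 5)*(c - 1)*(c + 1)*(c + 3)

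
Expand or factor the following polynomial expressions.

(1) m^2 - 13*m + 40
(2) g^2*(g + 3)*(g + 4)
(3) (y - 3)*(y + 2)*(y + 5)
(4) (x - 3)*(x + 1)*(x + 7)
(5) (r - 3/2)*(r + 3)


(1) = (m - 8)*(m - 5)
(2) = g^4 + 7*g^3 + 12*g^2
(3) = y^3 + 4*y^2 - 11*y - 30
(4) = x^3 + 5*x^2 - 17*x - 21
(5) = r^2 + 3*r/2 - 9/2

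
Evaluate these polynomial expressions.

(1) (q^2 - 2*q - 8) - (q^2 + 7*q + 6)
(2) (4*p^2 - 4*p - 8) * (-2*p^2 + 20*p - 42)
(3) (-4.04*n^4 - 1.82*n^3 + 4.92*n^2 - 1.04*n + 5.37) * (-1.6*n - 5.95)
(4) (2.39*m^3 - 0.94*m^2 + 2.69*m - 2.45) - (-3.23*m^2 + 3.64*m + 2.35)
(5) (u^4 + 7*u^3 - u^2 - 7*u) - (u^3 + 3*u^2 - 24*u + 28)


(1) = -9*q - 14
(2) = -8*p^4 + 88*p^3 - 232*p^2 + 8*p + 336
(3) = 6.464*n^5 + 26.95*n^4 + 2.957*n^3 - 27.61*n^2 - 2.404*n - 31.9515
(4) = 2.39*m^3 + 2.29*m^2 - 0.95*m - 4.8
(5) = u^4 + 6*u^3 - 4*u^2 + 17*u - 28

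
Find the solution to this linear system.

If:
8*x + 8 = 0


Then:
x = -1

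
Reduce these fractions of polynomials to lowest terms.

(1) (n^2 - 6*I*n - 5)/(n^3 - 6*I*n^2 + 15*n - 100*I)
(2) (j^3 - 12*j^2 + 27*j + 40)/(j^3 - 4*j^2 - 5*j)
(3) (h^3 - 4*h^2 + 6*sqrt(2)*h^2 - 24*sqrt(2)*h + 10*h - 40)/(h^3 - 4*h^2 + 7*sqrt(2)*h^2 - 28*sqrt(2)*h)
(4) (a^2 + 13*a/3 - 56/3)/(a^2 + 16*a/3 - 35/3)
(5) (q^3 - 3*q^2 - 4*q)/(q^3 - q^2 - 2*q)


(1) = (n - I)/(n^2 - I*n + 20)
(2) = (j - 8)/j
(3) = (h^2 + 6*sqrt(2)*h + 10)/(h^2 + 7*sqrt(2)*h)
(4) = (3*a - 8)/(3*a - 5)
(5) = (q - 4)/(q - 2)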